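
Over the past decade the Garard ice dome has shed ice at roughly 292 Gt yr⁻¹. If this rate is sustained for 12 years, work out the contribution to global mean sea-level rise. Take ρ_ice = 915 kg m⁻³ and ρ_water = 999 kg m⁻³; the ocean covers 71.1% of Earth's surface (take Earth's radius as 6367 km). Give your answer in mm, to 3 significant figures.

≈ 9.68 mm

Total mass lost = 292 Gt/yr × 12 yr = 3504 Gt = 3.504×10^15 kg.
ρ_w = 999 kg m⁻³, so water volume = 3.504×10^15 / 999 = 3.508×10^12 m³.
Δh = 3.508×10^12 / 3.62×10^14 = 9.68×10^-3 m = 9.68 mm.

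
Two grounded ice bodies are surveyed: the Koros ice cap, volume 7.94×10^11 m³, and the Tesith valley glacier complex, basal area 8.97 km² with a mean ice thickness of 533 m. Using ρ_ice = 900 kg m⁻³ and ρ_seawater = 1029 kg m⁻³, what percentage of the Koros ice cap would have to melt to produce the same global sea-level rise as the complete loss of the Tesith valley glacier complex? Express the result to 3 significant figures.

Equal sea-level rise means equal mass of meltwater, i.e. equal mass of ice lost.
Ice mass of Tesith: 4.303×10^12 kg; ice mass of Koros: 7.146×10^14 kg.
Fraction required = 4.303×10^12 / 7.146×10^14 = 6.02×10^-3 → 0.602 %.

≈ 0.602 %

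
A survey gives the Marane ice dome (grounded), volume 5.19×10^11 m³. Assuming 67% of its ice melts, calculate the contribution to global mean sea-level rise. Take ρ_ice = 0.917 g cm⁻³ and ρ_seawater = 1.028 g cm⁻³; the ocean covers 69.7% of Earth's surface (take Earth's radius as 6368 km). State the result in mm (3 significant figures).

≈ 0.873 mm

Marane: 0.67 × 5.19×10^11 m³ × (917/1028) = 3.102×10^11 m³ of water.
Spread over 3.55×10^14 m² of ocean, Δh = 3.102×10^11 / 3.55×10^14 = 8.73×10^-4 m = 0.873 mm.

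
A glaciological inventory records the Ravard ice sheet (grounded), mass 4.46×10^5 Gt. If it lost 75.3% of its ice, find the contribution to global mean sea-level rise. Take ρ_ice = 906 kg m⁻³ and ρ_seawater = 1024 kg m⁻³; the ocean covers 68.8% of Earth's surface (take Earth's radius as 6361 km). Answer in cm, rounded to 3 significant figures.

≈ 93.8 cm

Ravard: 0.753 × 4.46×10^5 Gt = 3.358×10^17 kg; dividing by ρ_w = 1024 kg m⁻³ gives 3.280×10^14 m³ of water.
Spread over 3.50×10^14 m² of ocean, Δh = 3.280×10^14 / 3.50×10^14 = 0.938 m = 93.8 cm.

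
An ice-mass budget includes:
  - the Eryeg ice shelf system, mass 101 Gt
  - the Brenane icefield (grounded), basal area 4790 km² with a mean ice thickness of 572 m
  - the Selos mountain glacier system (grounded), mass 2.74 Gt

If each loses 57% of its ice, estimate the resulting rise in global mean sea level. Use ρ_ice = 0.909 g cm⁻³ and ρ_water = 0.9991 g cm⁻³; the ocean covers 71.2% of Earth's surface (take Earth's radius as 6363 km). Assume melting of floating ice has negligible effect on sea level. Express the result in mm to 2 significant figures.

The Eryeg ice shelf system is floating and already displaces its own weight of water, so its melt adds essentially nothing to sea level.
Brenane: ice volume = 4790 km² × 572 m = 2740 km³; 0.57 × 2740 × (909/999.1) = 1421 km³ of water.
Selos: 0.57 × 2.74 Gt = 1.562×10^12 kg; dividing by ρ_w = 0.9991 g cm⁻³ = 999.1 kg m⁻³ gives 1.563×10^9 m³ of water.
Total added water ≈ 1.422×10^12 m³ over 3.62×10^14 m² → Δh = 3.93×10^-3 m = 3.9 mm.

≈ 3.9 mm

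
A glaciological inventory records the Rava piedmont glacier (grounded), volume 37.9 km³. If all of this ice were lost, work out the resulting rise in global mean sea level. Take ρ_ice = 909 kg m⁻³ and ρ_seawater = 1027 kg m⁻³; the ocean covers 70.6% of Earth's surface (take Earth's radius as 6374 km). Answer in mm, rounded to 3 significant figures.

Rava: 37.9 km³ × (909/1027) = 33.55 km³ of water.
Spread over 3.60×10^14 m² of ocean, Δh = 3.355×10^10 / 3.60×10^14 = 9.31×10^-5 m = 0.0931 mm.

≈ 0.0931 mm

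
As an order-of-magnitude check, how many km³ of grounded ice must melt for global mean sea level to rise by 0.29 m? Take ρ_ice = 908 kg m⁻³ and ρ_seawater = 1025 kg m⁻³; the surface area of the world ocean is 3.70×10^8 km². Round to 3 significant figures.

≈ 1.21×10^5 km³

Required water volume = Δh × A = 0.29 m × 3.70×10^14 m² = 1.073×10^14 m³ = 1.073×10^5 km³.
Ice volume = water volume × ρ_w/ρ_ice = 1.073×10^5 × 1025/908 = 1.21×10^5 km³.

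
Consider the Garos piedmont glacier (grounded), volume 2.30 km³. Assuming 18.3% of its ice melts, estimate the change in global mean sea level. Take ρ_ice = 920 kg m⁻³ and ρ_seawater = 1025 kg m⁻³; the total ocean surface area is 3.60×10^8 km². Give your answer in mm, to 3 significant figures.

≈ 1.05×10^-3 mm

Garos: 0.183 × 2.30 km³ × (920/1025) = 0.3778 km³ of water.
Spread over 3.60×10^14 m² of ocean, Δh = 3.778×10^8 / 3.60×10^14 = 1.05×10^-6 m = 1.05×10^-3 mm.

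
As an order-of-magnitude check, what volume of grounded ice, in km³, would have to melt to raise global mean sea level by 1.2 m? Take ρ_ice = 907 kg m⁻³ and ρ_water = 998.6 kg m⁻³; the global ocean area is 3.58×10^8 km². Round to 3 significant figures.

Required water volume = Δh × A = 1.2 m × 3.58×10^14 m² = 4.296×10^14 m³ = 4.296×10^5 km³.
Ice volume = water volume × ρ_w/ρ_ice = 4.296×10^5 × 998.6/907 = 4.73×10^5 km³.

≈ 4.73×10^5 km³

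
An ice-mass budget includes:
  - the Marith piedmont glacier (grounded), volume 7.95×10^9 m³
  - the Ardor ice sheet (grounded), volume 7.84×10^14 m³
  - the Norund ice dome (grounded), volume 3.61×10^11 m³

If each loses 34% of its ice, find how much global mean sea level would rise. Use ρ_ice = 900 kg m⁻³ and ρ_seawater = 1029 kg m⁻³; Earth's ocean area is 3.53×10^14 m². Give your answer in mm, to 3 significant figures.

Marith: 0.34 × 7.95×10^9 m³ × (900/1029) = 2.364×10^9 m³ of water.
Ardor: 0.34 × 7.84×10^14 m³ × (900/1029) = 2.331×10^14 m³ of water.
Norund: 0.34 × 3.61×10^11 m³ × (900/1029) = 1.074×10^11 m³ of water.
Total added water ≈ 2.333×10^14 m³ over 3.53×10^14 m² → Δh = 0.661 m = 661 mm.

≈ 661 mm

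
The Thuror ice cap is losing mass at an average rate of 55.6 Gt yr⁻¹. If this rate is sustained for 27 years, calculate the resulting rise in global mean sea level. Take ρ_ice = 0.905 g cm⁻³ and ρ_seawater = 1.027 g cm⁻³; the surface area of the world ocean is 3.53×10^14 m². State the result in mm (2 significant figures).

≈ 4.1 mm

Total mass lost = 55.6 Gt/yr × 27 yr = 1501 Gt = 1.501×10^15 kg.
ρ_w = 1.027 g cm⁻³ = 1027 kg m⁻³, so water volume = 1.501×10^15 / 1027 = 1.462×10^12 m³.
Δh = 1.462×10^12 / 3.53×10^14 = 4.14×10^-3 m = 4.1 mm.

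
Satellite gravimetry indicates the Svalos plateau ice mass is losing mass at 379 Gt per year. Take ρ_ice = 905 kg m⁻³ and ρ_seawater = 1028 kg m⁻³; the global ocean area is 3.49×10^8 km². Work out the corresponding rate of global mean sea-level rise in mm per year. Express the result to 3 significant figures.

≈ 1.06 mm/yr

ρ_w = 1028 kg m⁻³. Annual water volume added = 379 Gt / ρ_w = 3.790×10^14 kg / 1028 kg m⁻³ = 3.687×10^11 m³.
Δh per year = 3.687×10^11 / 3.49×10^14 = 1.06×10^-3 m = 1.06 mm.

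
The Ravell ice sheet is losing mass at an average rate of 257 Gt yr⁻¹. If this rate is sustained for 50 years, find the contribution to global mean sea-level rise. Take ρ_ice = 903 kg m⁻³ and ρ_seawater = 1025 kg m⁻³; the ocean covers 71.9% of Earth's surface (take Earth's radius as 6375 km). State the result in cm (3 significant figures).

Total mass lost = 257 Gt/yr × 50 yr = 1.285×10^4 Gt = 1.285×10^16 kg.
ρ_w = 1025 kg m⁻³, so water volume = 1.285×10^16 / 1025 = 1.254×10^13 m³.
Δh = 1.254×10^13 / 3.67×10^14 = 0.0341 m = 3.41 cm.

≈ 3.41 cm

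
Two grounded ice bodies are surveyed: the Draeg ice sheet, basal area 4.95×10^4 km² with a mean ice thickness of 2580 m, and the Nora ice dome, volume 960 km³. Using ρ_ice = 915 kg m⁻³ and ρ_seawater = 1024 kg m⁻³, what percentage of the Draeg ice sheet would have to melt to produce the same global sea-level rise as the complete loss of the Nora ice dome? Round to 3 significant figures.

≈ 0.752 %

Equal sea-level rise means equal mass of meltwater, i.e. equal mass of ice lost.
Ice mass of Nora: 8.784×10^14 kg; ice mass of Draeg: 1.169×10^17 kg.
Fraction required = 8.784×10^14 / 1.169×10^17 = 7.52×10^-3 → 0.752 %.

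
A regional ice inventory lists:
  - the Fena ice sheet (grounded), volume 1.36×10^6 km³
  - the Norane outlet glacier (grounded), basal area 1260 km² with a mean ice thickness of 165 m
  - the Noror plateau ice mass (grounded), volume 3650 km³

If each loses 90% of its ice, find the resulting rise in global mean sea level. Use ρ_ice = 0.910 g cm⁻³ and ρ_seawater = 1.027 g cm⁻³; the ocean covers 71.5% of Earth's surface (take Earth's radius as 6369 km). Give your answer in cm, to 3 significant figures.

Fena: 0.9 × 1.36×10^6 km³ × (910/1027) = 1.085×10^6 km³ of water.
Norane: ice volume = 1260 km² × 165 m = 207.9 km³; 0.9 × 207.9 × (910/1027) = 165.8 km³ of water.
Noror: 0.9 × 3650 km³ × (910/1027) = 2911 km³ of water.
Total added water ≈ 1.088×10^15 m³ over 3.64×10^14 m² → Δh = 2.98 m = 298 cm.

≈ 298 cm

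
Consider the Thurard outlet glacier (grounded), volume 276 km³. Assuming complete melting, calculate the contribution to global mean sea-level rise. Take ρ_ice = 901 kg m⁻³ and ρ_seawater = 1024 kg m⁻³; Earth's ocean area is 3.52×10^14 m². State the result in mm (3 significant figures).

Thurard: 276 km³ × (901/1024) = 242.8 km³ of water.
Spread over 3.52×10^14 m² of ocean, Δh = 2.428×10^11 / 3.52×10^14 = 6.90×10^-4 m = 0.690 mm.

≈ 0.690 mm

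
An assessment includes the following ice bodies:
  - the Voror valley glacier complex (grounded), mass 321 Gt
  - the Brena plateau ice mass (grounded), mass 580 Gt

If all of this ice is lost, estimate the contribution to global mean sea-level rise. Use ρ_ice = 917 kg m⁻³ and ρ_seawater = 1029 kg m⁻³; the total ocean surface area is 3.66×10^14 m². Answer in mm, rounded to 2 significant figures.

≈ 2.4 mm

Voror: 321 Gt = 3.210×10^14 kg; dividing by ρ_w = 1029 kg m⁻³ gives 3.120×10^11 m³ of water.
Brena: 580 Gt = 5.800×10^14 kg; dividing by ρ_w = 1029 kg m⁻³ gives 5.637×10^11 m³ of water.
Total added water ≈ 8.756×10^11 m³ over 3.66×10^14 m² → Δh = 2.39×10^-3 m = 2.4 mm.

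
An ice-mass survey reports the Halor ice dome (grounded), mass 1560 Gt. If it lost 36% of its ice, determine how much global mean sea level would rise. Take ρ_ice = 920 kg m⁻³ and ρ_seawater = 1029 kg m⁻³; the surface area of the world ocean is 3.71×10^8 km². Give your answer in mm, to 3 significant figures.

≈ 1.47 mm

Halor: 0.36 × 1560 Gt = 5.616×10^14 kg; dividing by ρ_w = 1029 kg m⁻³ gives 5.458×10^11 m³ of water.
Spread over 3.71×10^14 m² of ocean, Δh = 5.458×10^11 / 3.71×10^14 = 1.47×10^-3 m = 1.47 mm.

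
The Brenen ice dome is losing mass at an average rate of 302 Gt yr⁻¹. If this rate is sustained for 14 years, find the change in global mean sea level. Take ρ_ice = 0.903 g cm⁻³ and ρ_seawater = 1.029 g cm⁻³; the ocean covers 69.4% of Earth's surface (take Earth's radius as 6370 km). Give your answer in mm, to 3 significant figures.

≈ 11.6 mm

Total mass lost = 302 Gt/yr × 14 yr = 4228 Gt = 4.228×10^15 kg.
ρ_w = 1.029 g cm⁻³ = 1029 kg m⁻³, so water volume = 4.228×10^15 / 1029 = 4.109×10^12 m³.
Δh = 4.109×10^12 / 3.54×10^14 = 0.0116 m = 11.6 mm.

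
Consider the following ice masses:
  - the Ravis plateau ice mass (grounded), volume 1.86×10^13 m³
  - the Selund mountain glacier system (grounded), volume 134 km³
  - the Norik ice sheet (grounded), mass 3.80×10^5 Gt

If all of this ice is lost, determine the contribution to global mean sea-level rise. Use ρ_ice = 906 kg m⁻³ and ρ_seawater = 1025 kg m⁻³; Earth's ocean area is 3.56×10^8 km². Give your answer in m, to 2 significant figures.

≈ 1.1 m

Ravis: 1.86×10^13 m³ × (906/1025) = 1.644×10^13 m³ of water.
Selund: 134 km³ × (906/1025) = 118.4 km³ of water.
Norik: 3.80×10^5 Gt = 3.800×10^17 kg; dividing by ρ_w = 1025 kg m⁻³ gives 3.707×10^14 m³ of water.
Total added water ≈ 3.873×10^14 m³ over 3.56×10^14 m² → Δh = 1.09 m.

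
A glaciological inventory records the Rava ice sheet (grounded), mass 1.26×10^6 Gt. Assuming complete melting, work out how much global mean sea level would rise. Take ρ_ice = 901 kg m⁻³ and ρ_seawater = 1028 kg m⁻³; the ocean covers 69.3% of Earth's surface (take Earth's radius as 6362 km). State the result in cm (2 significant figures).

≈ 350 cm

Rava: 1.26×10^6 Gt = 1.260×10^18 kg; dividing by ρ_w = 1028 kg m⁻³ gives 1.226×10^15 m³ of water.
Spread over 3.52×10^14 m² of ocean, Δh = 1.226×10^15 / 3.52×10^14 = 3.48 m = 350 cm.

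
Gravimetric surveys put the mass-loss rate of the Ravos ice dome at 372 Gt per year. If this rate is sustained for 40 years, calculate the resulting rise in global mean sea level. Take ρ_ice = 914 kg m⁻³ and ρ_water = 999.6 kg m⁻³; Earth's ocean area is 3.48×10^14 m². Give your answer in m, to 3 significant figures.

≈ 0.0428 m

Total mass lost = 372 Gt/yr × 40 yr = 1.488×10^4 Gt = 1.488×10^16 kg.
ρ_w = 999.6 kg m⁻³, so water volume = 1.488×10^16 / 999.6 = 1.489×10^13 m³.
Δh = 1.489×10^13 / 3.48×10^14 = 0.0428 m.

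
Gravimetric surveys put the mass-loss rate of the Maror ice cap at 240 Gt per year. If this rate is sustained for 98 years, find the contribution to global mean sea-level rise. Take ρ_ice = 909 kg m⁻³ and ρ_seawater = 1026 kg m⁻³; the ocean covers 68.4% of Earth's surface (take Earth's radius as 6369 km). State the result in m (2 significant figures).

≈ 0.066 m

Total mass lost = 240 Gt/yr × 98 yr = 2.352×10^4 Gt = 2.352×10^16 kg.
ρ_w = 1026 kg m⁻³, so water volume = 2.352×10^16 / 1026 = 2.292×10^13 m³.
Δh = 2.292×10^13 / 3.49×10^14 = 0.0657 m.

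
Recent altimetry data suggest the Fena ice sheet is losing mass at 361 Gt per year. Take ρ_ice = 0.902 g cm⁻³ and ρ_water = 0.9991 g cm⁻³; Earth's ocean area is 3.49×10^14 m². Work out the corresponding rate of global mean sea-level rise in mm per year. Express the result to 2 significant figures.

ρ_w = 0.9991 g cm⁻³ = 999.1 kg m⁻³. Annual water volume added = 361 Gt / ρ_w = 3.610×10^14 kg / 999.1 kg m⁻³ = 3.613×10^11 m³.
Δh per year = 3.613×10^11 / 3.49×10^14 = 1.04×10^-3 m = 1.0 mm.

≈ 1.0 mm/yr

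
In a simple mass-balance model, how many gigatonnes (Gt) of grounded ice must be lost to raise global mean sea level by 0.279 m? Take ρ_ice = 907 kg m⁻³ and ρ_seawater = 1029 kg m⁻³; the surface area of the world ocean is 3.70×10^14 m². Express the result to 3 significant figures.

Required water volume = Δh × A = 0.279 m × 3.70×10^14 m² = 1.032×10^14 m³.
ρ_w = 1029 kg m⁻³, so the mass of water = 1.032×10^14 m³ × 1029 kg m⁻³ = 1.062×10^17 kg = 1.06×10^5 Gt (and the same mass of ice, by conservation).

≈ 1.06×10^5 Gt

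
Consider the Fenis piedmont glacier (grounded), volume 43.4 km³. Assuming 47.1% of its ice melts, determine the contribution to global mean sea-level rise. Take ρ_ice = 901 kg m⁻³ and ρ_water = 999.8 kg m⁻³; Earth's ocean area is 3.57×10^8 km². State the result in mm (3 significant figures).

Fenis: 0.471 × 43.4 km³ × (901/999.8) = 18.42 km³ of water.
Spread over 3.57×10^14 m² of ocean, Δh = 1.842×10^10 / 3.57×10^14 = 5.16×10^-5 m = 0.0516 mm.

≈ 0.0516 mm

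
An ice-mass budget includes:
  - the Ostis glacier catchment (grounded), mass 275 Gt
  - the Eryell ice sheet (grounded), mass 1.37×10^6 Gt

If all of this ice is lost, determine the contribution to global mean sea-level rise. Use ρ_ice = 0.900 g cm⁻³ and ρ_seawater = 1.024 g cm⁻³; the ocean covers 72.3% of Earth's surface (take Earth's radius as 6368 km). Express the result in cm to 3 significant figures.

≈ 363 cm

Ostis: 275 Gt = 2.750×10^14 kg; dividing by ρ_w = 1.024 g cm⁻³ = 1024 kg m⁻³ gives 2.686×10^11 m³ of water.
Eryell: 1.37×10^6 Gt = 1.370×10^18 kg; dividing by ρ_w = 1024 kg m⁻³ gives 1.338×10^15 m³ of water.
Total added water ≈ 1.338×10^15 m³ over 3.68×10^14 m² → Δh = 3.63 m = 363 cm.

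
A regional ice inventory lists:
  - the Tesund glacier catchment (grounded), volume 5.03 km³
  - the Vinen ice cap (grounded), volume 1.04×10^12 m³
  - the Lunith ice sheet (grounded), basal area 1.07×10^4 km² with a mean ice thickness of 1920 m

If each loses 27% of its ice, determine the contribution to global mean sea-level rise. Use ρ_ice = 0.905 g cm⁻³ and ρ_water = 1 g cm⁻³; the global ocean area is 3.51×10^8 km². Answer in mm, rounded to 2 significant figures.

≈ 15 mm

Tesund: 0.27 × 5.03 km³ × (905/1000) = 1.229 km³ of water.
Vinen: 0.27 × 1.04×10^12 m³ × (905/1000) = 2.541×10^11 m³ of water.
Lunith: ice volume = 1.07×10^4 km² × 1920 m = 2.054×10^4 km³; 0.27 × 2.054×10^4 × (905/1000) = 5020 km³ of water.
Total added water ≈ 5.275×10^12 m³ over 3.51×10^14 m² → Δh = 0.0150 m = 15 mm.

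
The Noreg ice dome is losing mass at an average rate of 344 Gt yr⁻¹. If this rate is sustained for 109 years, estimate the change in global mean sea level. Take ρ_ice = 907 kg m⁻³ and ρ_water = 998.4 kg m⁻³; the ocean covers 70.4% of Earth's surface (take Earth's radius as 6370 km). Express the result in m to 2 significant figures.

Total mass lost = 344 Gt/yr × 109 yr = 3.750×10^4 Gt = 3.750×10^16 kg.
ρ_w = 998.4 kg m⁻³, so water volume = 3.750×10^16 / 998.4 = 3.756×10^13 m³.
Δh = 3.756×10^13 / 3.59×10^14 = 0.105 m.

≈ 0.10 m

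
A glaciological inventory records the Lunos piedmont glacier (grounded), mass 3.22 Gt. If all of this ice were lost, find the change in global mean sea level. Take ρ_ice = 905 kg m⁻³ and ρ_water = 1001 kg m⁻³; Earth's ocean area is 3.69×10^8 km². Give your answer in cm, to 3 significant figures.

Lunos: 3.22 Gt = 3.220×10^12 kg; dividing by ρ_w = 1001 kg m⁻³ gives 3.217×10^9 m³ of water.
Spread over 3.69×10^14 m² of ocean, Δh = 3.217×10^9 / 3.69×10^14 = 8.72×10^-6 m = 8.72×10^-4 cm.

≈ 8.72×10^-4 cm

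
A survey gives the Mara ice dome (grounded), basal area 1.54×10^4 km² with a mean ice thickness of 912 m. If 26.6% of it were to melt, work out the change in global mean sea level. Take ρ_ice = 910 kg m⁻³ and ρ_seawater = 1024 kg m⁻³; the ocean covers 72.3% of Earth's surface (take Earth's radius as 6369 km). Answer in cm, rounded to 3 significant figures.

≈ 0.901 cm

Mara: ice volume = 1.54×10^4 km² × 912 m = 1.404×10^4 km³; 0.266 × 1.404×10^4 × (910/1024) = 3320 km³ of water.
Spread over 3.69×10^14 m² of ocean, Δh = 3.320×10^12 / 3.69×10^14 = 9.01×10^-3 m = 0.901 cm.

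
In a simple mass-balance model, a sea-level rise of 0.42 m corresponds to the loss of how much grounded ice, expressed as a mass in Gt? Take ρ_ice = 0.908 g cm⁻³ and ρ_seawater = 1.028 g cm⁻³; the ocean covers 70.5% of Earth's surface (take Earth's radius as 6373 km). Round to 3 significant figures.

≈ 1.55×10^5 Gt

Required water volume = Δh × A = 0.42 m × 3.60×10^14 m² = 1.511×10^14 m³.
ρ_w = 1.028 g cm⁻³ = 1028 kg m⁻³, so the mass of water = 1.511×10^14 m³ × 1028 kg m⁻³ = 1.554×10^17 kg = 1.55×10^5 Gt (and the same mass of ice, by conservation).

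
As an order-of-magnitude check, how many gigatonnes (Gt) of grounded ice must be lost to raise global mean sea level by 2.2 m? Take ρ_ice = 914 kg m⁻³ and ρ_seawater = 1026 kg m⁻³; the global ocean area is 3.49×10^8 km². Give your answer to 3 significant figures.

Required water volume = Δh × A = 2.2 m × 3.49×10^14 m² = 7.678×10^14 m³.
ρ_w = 1026 kg m⁻³, so the mass of water = 7.678×10^14 m³ × 1026 kg m⁻³ = 7.878×10^17 kg = 7.88×10^5 Gt (and the same mass of ice, by conservation).

≈ 7.88×10^5 Gt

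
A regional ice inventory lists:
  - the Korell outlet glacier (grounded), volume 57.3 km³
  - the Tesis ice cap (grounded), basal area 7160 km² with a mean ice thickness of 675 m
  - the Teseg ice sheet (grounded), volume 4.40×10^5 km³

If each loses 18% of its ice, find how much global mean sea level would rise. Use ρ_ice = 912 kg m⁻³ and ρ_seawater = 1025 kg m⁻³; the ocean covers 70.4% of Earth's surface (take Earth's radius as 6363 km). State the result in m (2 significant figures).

Korell: 0.18 × 57.3 km³ × (912/1025) = 9.177 km³ of water.
Tesis: ice volume = 7160 km² × 675 m = 4833 km³; 0.18 × 4833 × (912/1025) = 774.0 km³ of water.
Teseg: 0.18 × 4.40×10^5 km³ × (912/1025) = 7.047×10^4 km³ of water.
Total added water ≈ 7.125×10^13 m³ over 3.58×10^14 m² → Δh = 0.199 m.

≈ 0.20 m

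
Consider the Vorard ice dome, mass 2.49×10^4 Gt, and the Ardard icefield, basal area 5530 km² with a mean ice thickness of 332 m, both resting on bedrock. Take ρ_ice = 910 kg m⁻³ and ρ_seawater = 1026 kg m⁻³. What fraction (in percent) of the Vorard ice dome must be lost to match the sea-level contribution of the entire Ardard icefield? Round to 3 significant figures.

≈ 6.71 %

Equal sea-level rise means equal mass of meltwater, i.e. equal mass of ice lost.
Ice mass of Ardard: 1.671×10^15 kg; ice mass of Vorard: 2.490×10^16 kg.
Fraction required = 1.671×10^15 / 2.490×10^16 = 0.0671 → 6.71 %.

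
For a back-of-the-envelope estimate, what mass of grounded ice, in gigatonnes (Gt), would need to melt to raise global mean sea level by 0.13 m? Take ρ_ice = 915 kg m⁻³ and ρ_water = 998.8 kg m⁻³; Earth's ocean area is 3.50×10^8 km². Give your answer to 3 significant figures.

≈ 4.54×10^4 Gt

Required water volume = Δh × A = 0.13 m × 3.50×10^14 m² = 4.550×10^13 m³.
ρ_w = 998.8 kg m⁻³, so the mass of water = 4.550×10^13 m³ × 998.8 kg m⁻³ = 4.545×10^16 kg = 4.54×10^4 Gt (and the same mass of ice, by conservation).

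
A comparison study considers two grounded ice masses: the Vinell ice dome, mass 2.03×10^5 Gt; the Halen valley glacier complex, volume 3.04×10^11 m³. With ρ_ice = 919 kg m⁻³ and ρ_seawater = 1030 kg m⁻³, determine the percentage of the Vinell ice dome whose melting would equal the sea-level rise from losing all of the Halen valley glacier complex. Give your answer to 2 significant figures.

≈ 0.14 %

Equal sea-level rise means equal mass of meltwater, i.e. equal mass of ice lost.
Ice mass of Halen: 2.794×10^14 kg; ice mass of Vinell: 2.030×10^17 kg.
Fraction required = 2.794×10^14 / 2.030×10^17 = 1.38×10^-3 → 0.14 %.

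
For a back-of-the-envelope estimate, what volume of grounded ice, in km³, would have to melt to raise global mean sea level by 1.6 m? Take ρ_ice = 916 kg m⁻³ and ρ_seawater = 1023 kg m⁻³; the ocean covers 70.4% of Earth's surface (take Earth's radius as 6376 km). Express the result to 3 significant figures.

≈ 6.43×10^5 km³

Required water volume = Δh × A = 1.6 m × 3.60×10^14 m² = 5.754×10^14 m³ = 5.754×10^5 km³.
Ice volume = water volume × ρ_w/ρ_ice = 5.754×10^5 × 1023/916 = 6.43×10^5 km³.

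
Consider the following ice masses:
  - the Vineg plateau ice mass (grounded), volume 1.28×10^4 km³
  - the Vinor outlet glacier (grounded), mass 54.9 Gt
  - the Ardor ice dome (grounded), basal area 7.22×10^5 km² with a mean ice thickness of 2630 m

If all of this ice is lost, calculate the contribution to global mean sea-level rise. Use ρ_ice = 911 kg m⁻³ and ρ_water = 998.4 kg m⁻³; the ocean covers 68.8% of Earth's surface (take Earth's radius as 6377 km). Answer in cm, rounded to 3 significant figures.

Vineg: 1.28×10^4 km³ × (911/998.4) = 1.168×10^4 km³ of water.
Vinor: 54.9 Gt = 5.490×10^13 kg; dividing by ρ_w = 998.4 kg m⁻³ gives 5.499×10^10 m³ of water.
Ardor: ice volume = 7.22×10^5 km² × 2630 m = 1.899×10^6 km³; 1.899×10^6 × (911/998.4) = 1.733×10^6 km³ of water.
Total added water ≈ 1.744×10^15 m³ over 3.52×10^14 m² → Δh = 4.96 m = 496 cm.

≈ 496 cm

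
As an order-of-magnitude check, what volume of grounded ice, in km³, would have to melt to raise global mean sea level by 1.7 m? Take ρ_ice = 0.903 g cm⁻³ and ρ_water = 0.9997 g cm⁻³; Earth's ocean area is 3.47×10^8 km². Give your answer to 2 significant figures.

Required water volume = Δh × A = 1.7 m × 3.47×10^14 m² = 5.899×10^14 m³ = 5.899×10^5 km³.
Ice volume = water volume × ρ_w/ρ_ice = 5.899×10^5 × 999.7/903 = 6.5×10^5 km³.

≈ 6.5×10^5 km³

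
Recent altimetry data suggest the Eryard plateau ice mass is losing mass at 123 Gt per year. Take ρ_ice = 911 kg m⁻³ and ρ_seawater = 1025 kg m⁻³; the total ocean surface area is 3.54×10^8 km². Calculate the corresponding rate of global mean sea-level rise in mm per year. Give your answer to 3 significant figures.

≈ 0.339 mm/yr

ρ_w = 1025 kg m⁻³. Annual water volume added = 123 Gt / ρ_w = 1.230×10^14 kg / 1025 kg m⁻³ = 1.200×10^11 m³.
Δh per year = 1.200×10^11 / 3.54×10^14 = 3.39×10^-4 m = 0.339 mm.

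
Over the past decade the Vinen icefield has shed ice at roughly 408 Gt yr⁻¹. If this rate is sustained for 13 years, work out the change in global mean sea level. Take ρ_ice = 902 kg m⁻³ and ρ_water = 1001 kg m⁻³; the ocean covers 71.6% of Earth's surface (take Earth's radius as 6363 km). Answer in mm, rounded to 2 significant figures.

≈ 15 mm

Total mass lost = 408 Gt/yr × 13 yr = 5304 Gt = 5.304×10^15 kg.
ρ_w = 1001 kg m⁻³, so water volume = 5.304×10^15 / 1001 = 5.299×10^12 m³.
Δh = 5.299×10^12 / 3.64×10^14 = 0.0145 m = 15 mm.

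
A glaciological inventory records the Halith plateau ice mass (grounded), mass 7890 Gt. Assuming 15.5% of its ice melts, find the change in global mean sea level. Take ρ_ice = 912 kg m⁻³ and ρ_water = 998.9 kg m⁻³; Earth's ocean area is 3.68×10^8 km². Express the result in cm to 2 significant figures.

Halith: 0.155 × 7890 Gt = 1.223×10^15 kg; dividing by ρ_w = 998.9 kg m⁻³ gives 1.224×10^12 m³ of water.
Spread over 3.68×10^14 m² of ocean, Δh = 1.224×10^12 / 3.68×10^14 = 3.33×10^-3 m = 0.33 cm.

≈ 0.33 cm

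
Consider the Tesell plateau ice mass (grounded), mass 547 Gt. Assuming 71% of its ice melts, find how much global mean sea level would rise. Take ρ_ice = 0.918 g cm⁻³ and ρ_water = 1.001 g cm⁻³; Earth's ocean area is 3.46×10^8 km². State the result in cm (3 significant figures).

Tesell: 0.71 × 547 Gt = 3.884×10^14 kg; dividing by ρ_w = 1.001 g cm⁻³ = 1001 kg m⁻³ gives 3.880×10^11 m³ of water.
Spread over 3.46×10^14 m² of ocean, Δh = 3.880×10^11 / 3.46×10^14 = 1.12×10^-3 m = 0.112 cm.

≈ 0.112 cm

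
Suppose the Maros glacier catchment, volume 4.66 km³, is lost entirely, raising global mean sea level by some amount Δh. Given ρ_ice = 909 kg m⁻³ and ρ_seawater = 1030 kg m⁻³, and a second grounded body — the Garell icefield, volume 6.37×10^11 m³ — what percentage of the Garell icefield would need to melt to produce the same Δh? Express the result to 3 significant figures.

Equal sea-level rise means equal mass of meltwater, i.e. equal mass of ice lost.
Ice mass of Maros: 4.236×10^12 kg; ice mass of Garell: 5.790×10^14 kg.
Fraction required = 4.236×10^12 / 5.790×10^14 = 7.32×10^-3 → 0.732 %.

≈ 0.732 %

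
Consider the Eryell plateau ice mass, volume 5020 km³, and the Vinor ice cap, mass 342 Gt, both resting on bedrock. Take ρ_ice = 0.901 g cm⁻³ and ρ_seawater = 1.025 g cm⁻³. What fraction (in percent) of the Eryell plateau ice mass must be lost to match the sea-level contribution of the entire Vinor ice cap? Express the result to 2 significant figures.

≈ 7.6 %

Equal sea-level rise means equal mass of meltwater, i.e. equal mass of ice lost.
Ice mass of Vinor: 3.420×10^14 kg; ice mass of Eryell: 4.523×10^15 kg.
Fraction required = 3.420×10^14 / 4.523×10^15 = 0.0756 → 7.6 %.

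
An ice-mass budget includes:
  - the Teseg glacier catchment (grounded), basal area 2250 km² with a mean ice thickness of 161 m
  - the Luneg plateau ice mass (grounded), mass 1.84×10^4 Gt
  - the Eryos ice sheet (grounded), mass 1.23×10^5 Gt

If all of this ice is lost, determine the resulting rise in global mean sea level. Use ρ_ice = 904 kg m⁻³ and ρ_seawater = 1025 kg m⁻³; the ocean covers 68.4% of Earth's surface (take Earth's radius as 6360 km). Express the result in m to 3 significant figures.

≈ 0.398 m

Teseg: ice volume = 2250 km² × 161 m = 362.2 km³; 362.2 × (904/1025) = 319.5 km³ of water.
Luneg: 1.84×10^4 Gt = 1.840×10^16 kg; dividing by ρ_w = 1025 kg m⁻³ gives 1.795×10^13 m³ of water.
Eryos: 1.23×10^5 Gt = 1.230×10^17 kg; dividing by ρ_w = 1025 kg m⁻³ gives 1.200×10^14 m³ of water.
Total added water ≈ 1.383×10^14 m³ over 3.48×10^14 m² → Δh = 0.398 m.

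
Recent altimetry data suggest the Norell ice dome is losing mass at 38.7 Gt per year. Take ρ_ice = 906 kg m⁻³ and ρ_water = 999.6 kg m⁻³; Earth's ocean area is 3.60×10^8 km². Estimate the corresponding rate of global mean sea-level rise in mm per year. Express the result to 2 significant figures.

ρ_w = 999.6 kg m⁻³. Annual water volume added = 38.7 Gt / ρ_w = 3.870×10^13 kg / 999.6 kg m⁻³ = 3.872×10^10 m³.
Δh per year = 3.872×10^10 / 3.60×10^14 = 1.08×10^-4 m = 0.11 mm.

≈ 0.11 mm/yr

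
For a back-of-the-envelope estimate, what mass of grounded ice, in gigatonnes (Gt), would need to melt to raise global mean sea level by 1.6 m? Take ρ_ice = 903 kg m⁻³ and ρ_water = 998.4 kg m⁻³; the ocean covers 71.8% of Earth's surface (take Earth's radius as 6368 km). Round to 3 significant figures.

Required water volume = Δh × A = 1.6 m × 3.66×10^14 m² = 5.854×10^14 m³.
ρ_w = 998.4 kg m⁻³, so the mass of water = 5.854×10^14 m³ × 998.4 kg m⁻³ = 5.845×10^17 kg = 5.84×10^5 Gt (and the same mass of ice, by conservation).

≈ 5.84×10^5 Gt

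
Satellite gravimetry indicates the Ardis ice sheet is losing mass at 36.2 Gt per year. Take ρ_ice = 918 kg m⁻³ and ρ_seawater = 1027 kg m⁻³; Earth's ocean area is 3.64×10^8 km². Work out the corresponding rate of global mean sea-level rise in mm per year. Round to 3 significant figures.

ρ_w = 1027 kg m⁻³. Annual water volume added = 36.2 Gt / ρ_w = 3.620×10^13 kg / 1027 kg m⁻³ = 3.525×10^10 m³.
Δh per year = 3.525×10^10 / 3.64×10^14 = 9.68×10^-5 m = 0.0968 mm.

≈ 0.0968 mm/yr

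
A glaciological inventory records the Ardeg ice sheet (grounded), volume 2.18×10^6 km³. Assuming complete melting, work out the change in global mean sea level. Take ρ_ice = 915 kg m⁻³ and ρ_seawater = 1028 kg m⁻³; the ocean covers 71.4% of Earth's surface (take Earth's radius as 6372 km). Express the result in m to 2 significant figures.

Ardeg: 2.18×10^6 km³ × (915/1028) = 1.940×10^6 km³ of water.
Spread over 3.64×10^14 m² of ocean, Δh = 1.940×10^15 / 3.64×10^14 = 5.33 m.

≈ 5.3 m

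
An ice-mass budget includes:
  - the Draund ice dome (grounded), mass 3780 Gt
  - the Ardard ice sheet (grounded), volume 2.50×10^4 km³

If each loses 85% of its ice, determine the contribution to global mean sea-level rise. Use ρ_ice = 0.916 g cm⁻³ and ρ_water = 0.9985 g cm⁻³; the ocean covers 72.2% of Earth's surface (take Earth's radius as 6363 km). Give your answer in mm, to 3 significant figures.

≈ 61.8 mm

Draund: 0.85 × 3780 Gt = 3.213×10^15 kg; dividing by ρ_w = 0.9985 g cm⁻³ = 998.5 kg m⁻³ gives 3.218×10^12 m³ of water.
Ardard: 0.85 × 2.50×10^4 km³ × (916/998.5) = 1.949×10^4 km³ of water.
Total added water ≈ 2.271×10^13 m³ over 3.67×10^14 m² → Δh = 0.0618 m = 61.8 mm.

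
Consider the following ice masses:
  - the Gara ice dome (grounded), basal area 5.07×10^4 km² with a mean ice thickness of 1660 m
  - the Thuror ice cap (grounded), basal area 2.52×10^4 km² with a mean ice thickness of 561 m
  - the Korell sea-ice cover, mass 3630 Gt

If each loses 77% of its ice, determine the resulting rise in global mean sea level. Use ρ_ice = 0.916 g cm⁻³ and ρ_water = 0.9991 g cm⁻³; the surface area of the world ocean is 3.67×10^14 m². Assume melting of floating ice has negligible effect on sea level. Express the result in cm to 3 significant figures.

Gara: ice volume = 5.07×10^4 km² × 1660 m = 8.416×10^4 km³; 0.77 × 8.416×10^4 × (916/999.1) = 5.941×10^4 km³ of water.
Thuror: ice volume = 2.52×10^4 km² × 561 m = 1.414×10^4 km³; 0.77 × 1.414×10^4 × (916/999.1) = 9980 km³ of water.
The Korell sea-ice cover is floating and already displaces its own weight of water, so its melt adds essentially nothing to sea level.
Total added water ≈ 6.939×10^13 m³ over 3.67×10^14 m² → Δh = 0.189 m = 18.9 cm.

≈ 18.9 cm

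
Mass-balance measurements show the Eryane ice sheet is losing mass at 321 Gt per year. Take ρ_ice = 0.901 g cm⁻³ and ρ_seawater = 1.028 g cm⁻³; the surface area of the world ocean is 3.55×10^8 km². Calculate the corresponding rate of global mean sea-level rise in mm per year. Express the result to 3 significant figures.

≈ 0.880 mm/yr

ρ_w = 1.028 g cm⁻³ = 1028 kg m⁻³. Annual water volume added = 321 Gt / ρ_w = 3.210×10^14 kg / 1028 kg m⁻³ = 3.123×10^11 m³.
Δh per year = 3.123×10^11 / 3.55×10^14 = 8.80×10^-4 m = 0.880 mm.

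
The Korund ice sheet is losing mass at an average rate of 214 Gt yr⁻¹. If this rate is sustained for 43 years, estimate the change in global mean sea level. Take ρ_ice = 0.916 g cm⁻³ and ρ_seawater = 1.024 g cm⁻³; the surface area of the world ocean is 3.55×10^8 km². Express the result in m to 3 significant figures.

≈ 0.0253 m

Total mass lost = 214 Gt/yr × 43 yr = 9202 Gt = 9.202×10^15 kg.
ρ_w = 1.024 g cm⁻³ = 1024 kg m⁻³, so water volume = 9.202×10^15 / 1024 = 8.986×10^12 m³.
Δh = 8.986×10^12 / 3.55×10^14 = 0.0253 m.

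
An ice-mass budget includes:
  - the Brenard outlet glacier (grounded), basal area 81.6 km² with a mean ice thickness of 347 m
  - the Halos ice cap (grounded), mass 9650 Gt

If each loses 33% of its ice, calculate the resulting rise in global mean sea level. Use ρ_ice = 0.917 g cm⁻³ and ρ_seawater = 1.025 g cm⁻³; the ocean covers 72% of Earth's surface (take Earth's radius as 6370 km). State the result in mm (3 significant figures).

Brenard: ice volume = 81.6 km² × 347 m = 28.32 km³; 0.33 × 28.32 × (917/1025) = 8.359 km³ of water.
Halos: 0.33 × 9650 Gt = 3.184×10^15 kg; dividing by ρ_w = 1.025 g cm⁻³ = 1025 kg m⁻³ gives 3.107×10^12 m³ of water.
Total added water ≈ 3.115×10^12 m³ over 3.67×10^14 m² → Δh = 8.49×10^-3 m = 8.49 mm.

≈ 8.49 mm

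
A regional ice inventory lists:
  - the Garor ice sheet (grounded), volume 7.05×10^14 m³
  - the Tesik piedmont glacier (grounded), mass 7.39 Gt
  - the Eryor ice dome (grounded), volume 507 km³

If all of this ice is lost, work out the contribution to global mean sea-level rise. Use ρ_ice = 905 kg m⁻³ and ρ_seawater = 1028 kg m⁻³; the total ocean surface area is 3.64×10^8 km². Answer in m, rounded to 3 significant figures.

Garor: 7.05×10^14 m³ × (905/1028) = 6.206×10^14 m³ of water.
Tesik: 7.39 Gt = 7.390×10^12 kg; dividing by ρ_w = 1028 kg m⁻³ gives 7.189×10^9 m³ of water.
Eryor: 507 km³ × (905/1028) = 446.3 km³ of water.
Total added water ≈ 6.211×10^14 m³ over 3.64×10^14 m² → Δh = 1.71 m.

≈ 1.71 m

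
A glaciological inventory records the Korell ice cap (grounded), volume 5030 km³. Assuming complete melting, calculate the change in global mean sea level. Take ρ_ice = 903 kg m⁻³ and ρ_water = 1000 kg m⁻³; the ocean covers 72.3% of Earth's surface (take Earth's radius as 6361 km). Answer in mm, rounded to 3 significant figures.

≈ 12.4 mm

Korell: 5030 km³ × (903/1000) = 4542 km³ of water.
Spread over 3.68×10^14 m² of ocean, Δh = 4.542×10^12 / 3.68×10^14 = 0.0124 m = 12.4 mm.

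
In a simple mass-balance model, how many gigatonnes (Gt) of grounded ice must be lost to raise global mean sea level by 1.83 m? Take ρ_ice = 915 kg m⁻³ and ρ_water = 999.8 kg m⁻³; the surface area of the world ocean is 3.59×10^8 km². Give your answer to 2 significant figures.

≈ 6.6×10^5 Gt

Required water volume = Δh × A = 1.83 m × 3.59×10^14 m² = 6.570×10^14 m³.
ρ_w = 999.8 kg m⁻³, so the mass of water = 6.570×10^14 m³ × 999.8 kg m⁻³ = 6.568×10^17 kg = 6.6×10^5 Gt (and the same mass of ice, by conservation).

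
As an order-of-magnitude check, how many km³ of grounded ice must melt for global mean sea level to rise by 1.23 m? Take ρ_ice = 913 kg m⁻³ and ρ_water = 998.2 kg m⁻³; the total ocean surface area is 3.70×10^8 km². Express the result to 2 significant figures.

Required water volume = Δh × A = 1.23 m × 3.70×10^14 m² = 4.551×10^14 m³ = 4.551×10^5 km³.
Ice volume = water volume × ρ_w/ρ_ice = 4.551×10^5 × 998.2/913 = 5.0×10^5 km³.

≈ 5.0×10^5 km³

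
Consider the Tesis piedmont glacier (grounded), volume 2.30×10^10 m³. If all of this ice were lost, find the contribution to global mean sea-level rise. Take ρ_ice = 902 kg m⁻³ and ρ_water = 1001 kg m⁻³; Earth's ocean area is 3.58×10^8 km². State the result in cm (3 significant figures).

≈ 5.79×10^-3 cm

Tesis: 2.30×10^10 m³ × (902/1001) = 2.073×10^10 m³ of water.
Spread over 3.58×10^14 m² of ocean, Δh = 2.073×10^10 / 3.58×10^14 = 5.79×10^-5 m = 5.79×10^-3 cm.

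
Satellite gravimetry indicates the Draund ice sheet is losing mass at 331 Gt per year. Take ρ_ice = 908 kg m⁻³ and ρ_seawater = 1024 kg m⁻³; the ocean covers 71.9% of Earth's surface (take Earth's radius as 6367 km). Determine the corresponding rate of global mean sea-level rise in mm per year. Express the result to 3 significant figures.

ρ_w = 1024 kg m⁻³. Annual water volume added = 331 Gt / ρ_w = 3.310×10^14 kg / 1024 kg m⁻³ = 3.232×10^11 m³.
Δh per year = 3.232×10^11 / 3.66×10^14 = 8.83×10^-4 m = 0.883 mm.

≈ 0.883 mm/yr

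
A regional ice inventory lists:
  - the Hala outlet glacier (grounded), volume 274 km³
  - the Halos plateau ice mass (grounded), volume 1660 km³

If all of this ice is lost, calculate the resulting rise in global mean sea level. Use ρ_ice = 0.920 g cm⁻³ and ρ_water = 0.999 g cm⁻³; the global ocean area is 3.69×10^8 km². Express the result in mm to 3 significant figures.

Hala: 274 km³ × (920/999) = 252.3 km³ of water.
Halos: 1660 km³ × (920/999) = 1529 km³ of water.
Total added water ≈ 1.781×10^12 m³ over 3.69×10^14 m² → Δh = 4.83×10^-3 m = 4.83 mm.

≈ 4.83 mm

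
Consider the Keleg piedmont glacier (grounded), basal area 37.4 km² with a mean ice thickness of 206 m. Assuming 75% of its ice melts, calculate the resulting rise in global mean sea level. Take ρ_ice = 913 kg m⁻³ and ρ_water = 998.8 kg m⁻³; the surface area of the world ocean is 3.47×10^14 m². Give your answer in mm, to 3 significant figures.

≈ 0.0152 mm

Keleg: ice volume = 37.4 km² × 206 m = 7.704 km³; 0.75 × 7.704 × (913/998.8) = 5.282 km³ of water.
Spread over 3.47×10^14 m² of ocean, Δh = 5.282×10^9 / 3.47×10^14 = 1.52×10^-5 m = 0.0152 mm.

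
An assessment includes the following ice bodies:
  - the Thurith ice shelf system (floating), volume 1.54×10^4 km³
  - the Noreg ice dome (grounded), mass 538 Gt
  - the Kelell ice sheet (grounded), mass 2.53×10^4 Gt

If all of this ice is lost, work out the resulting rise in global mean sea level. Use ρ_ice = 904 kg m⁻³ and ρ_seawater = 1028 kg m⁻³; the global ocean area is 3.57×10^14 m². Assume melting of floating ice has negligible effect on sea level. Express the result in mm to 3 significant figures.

The Thurith ice shelf system is floating and already displaces its own weight of water, so its melt adds essentially nothing to sea level.
Noreg: 538 Gt = 5.380×10^14 kg; dividing by ρ_w = 1028 kg m⁻³ gives 5.233×10^11 m³ of water.
Kelell: 2.53×10^4 Gt = 2.530×10^16 kg; dividing by ρ_w = 1028 kg m⁻³ gives 2.461×10^13 m³ of water.
Total added water ≈ 2.513×10^13 m³ over 3.57×10^14 m² → Δh = 0.0704 m = 70.4 mm.

≈ 70.4 mm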